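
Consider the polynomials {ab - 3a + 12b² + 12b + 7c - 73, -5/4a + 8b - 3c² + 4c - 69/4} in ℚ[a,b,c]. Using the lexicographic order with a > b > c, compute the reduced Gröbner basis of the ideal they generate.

f_1 = ab - 3a + 12b² + 12b + 7c - 73, LT = ab.
f_2 = -5/4a + 8b - 3c² + 4c - 69/4, LT = a.

S(f_1,f_2): lcm = ab. S = -3a + 92/5b² - 12/5bc² + 16/5bc - 9/5b + 7c - 73.
  leading term a: subtract (12/5)·f_2 from -3a + 92/5b² - 12/5bc² + 16/5bc - 9/5b + 7c - 73 → 92/5b² - 12/5bc² + 16/5bc - 21b + 36/5c² - 13/5c - 158/5
  leading term b²: no divisor's leading term divides it; move 92/5b² to the remainder.
  leading term bc²: no divisor's leading term divides it; move -12/5bc² to the remainder.
  leading term bc: no divisor's leading term divides it; move 16/5bc to the remainder.
  leading term b: no divisor's leading term divides it; move -21b to the remainder.
  leading term c²: no divisor's leading term divides it; move 36/5c² to the remainder.
  leading term c: no divisor's leading term divides it; move -13/5c to the remainder.
  leading term 1: no divisor's leading term divides it; move -158/5 to the remainder.
  remainder 92/5b² - 12/5bc² + 16/5bc - 21b + 36/5c² - 13/5c - 158/5 ≠ 0; add g_3 = 92/5b² - 12/5bc² + 16/5bc - 21b + 36/5c² - 13/5c - 158/5 to the basis.

S(f_1,g_3): lcm = ab². S = 3/23abc² - 4/23abc - 171/92ab - 9/23ac² + 13/92ac + 79/46a + 12b³ + 12b² + 7bc - 73b.
  leading term abc²: subtract (3/23c²)·f_1 from 3/23abc² - 4/23abc - 171/92ab - 9/23ac² + 13/92ac + 79/46a + 12b³ + 12b² + 7bc - 73b → -4/23abc - 171/92ab + 13/92ac + 79/46a + 12b³ - 36/23b²c² + 12b² - 36/23bc² + 7bc - 73b - 21/23c³ + 219/23c²
  leading term abc: subtract (-4/23c)·f_1 from -4/23abc - 171/92ab + 13/92ac + 79/46a + 12b³ - 36/23b²c² + 12b² - 36/23bc² + 7bc - 73b - 21/23c³ + 219/23c² → -171/92ab - 35/92ac + 79/46a + 12b³ - 36/23b²c² + 48/23b²c + 12b² - 36/23bc² + 209/23bc - 73b - 21/23c³ + 247/23c² - 292/23c
  leading term ab: subtract (-171/92)·f_1 from -171/92ab - 35/92ac + 79/46a + 12b³ - 36/23b²c² + 48/23b²c + 12b² - 36/23bc² + 209/23bc - 73b - 21/23c³ + 247/23c² - 292/23c → -35/92ac - 355/92a + 12b³ - 36/23b²c² + 48/23b²c + 789/23b² - 36/23bc² + 209/23bc - 1166/23b - 21/23c³ + 247/23c² + 29/92c - 12483/92
  leading term ac: subtract (7/23c)·f_2 from -35/92ac - 355/92a + 12b³ - 36/23b²c² + 48/23b²c + 789/23b² - 36/23bc² + 209/23bc - 1166/23b - 21/23c³ + 247/23c² + 29/92c - 12483/92 → -355/92a + 12b³ - 36/23b²c² + 48/23b²c + 789/23b² - 36/23bc² + 153/23bc - 1166/23b + 219/23c² + 128/23c - 12483/92
  leading term a: subtract (71/23)·f_2 from -355/92a + 12b³ - 36/23b²c² + 48/23b²c + 789/23b² - 36/23bc² + 153/23bc - 1166/23b + 219/23c² + 128/23c - 12483/92 → 12b³ - 36/23b²c² + 48/23b²c + 789/23b² - 36/23bc² + 153/23bc - 1734/23b + 432/23c² - 156/23c - 1896/23
  leading term b³: subtract (15/23b)·g_3 from 12b³ - 36/23b²c² + 48/23b²c + 789/23b² - 36/23bc² + 153/23bc - 1734/23b + 432/23c² - 156/23c - 1896/23 → 48b² - 144/23bc² + 192/23bc - 1260/23b + 432/23c² - 156/23c - 1896/23
  leading term b²: subtract (60/23)·g_3 from 48b² - 144/23bc² + 192/23bc - 1260/23b + 432/23c² - 156/23c - 1896/23 → 0
  remainder 0.

S(f_2,g_3): leading monomials are coprime, so the S-polynomial reduces to 0 (Buchberger's first criterion).
Every S-polynomial of the final basis reduces to 0, so we have a Gröbner basis.
Inter-reduce: drop elements whose leading term is divisible by another's, tail-reduce, and make monic.

G = {a - 32/5b + 12/5c² - 16/5c + 69/5, b² - 3/23bc² + 4/23bc - 105/92b + 9/23c² - 13/92c - 79/46}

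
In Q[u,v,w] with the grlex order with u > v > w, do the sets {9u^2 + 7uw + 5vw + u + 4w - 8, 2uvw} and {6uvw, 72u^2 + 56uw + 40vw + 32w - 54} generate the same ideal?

No, the ideals differ.

Equality of ideals is decidable: compute both reduced Gröbner bases (unique for the ordering) and check whether they agree.
Buchberger on the first generating set:
f_1 = 9u^2 + 7uw + 5vw + u + 4w - 8, LT = u^2.
f_2 = 2uvw, LT = uvw.

S(f_1,f_2): lcm = u^2vw. S = 7/9uvw^2 + 5/9v^2w^2 + 1/9uvw + 4/9vw^2 - 8/9vw.
  leading term uvw^2: subtract (7/18w)·f_2 from 7/9uvw^2 + 5/9v^2w^2 + 1/9uvw + 4/9vw^2 - 8/9vw → 5/9v^2w^2 + 1/9uvw + 4/9vw^2 - 8/9vw
  leading term v^2w^2: no divisor's leading term divides it; move 5/9v^2w^2 to the remainder.
  leading term uvw: subtract (1/18)·f_2 from 1/9uvw + 4/9vw^2 - 8/9vw → 4/9vw^2 - 8/9vw
  leading term vw^2: no divisor's leading term divides it; move 4/9vw^2 to the remainder.
  leading term vw: no divisor's leading term divides it; move -8/9vw to the remainder.
  remainder 5/9v^2w^2 + 4/9vw^2 - 8/9vw ≠ 0; add g_3 = 5/9v^2w^2 + 4/9vw^2 - 8/9vw to the basis.

S(f_1,g_3): leading monomials are coprime, so the S-polynomial reduces to 0 (Buchberger's first criterion).
S(f_2,g_3): lcm = uv^2w^2. S = -4/5uvw^2 + 8/5uvw.
  leading term uvw^2: subtract (-2/5w)·f_2 from -4/5uvw^2 + 8/5uvw → 8/5uvw
  leading term uvw: subtract (4/5)·f_2 from 8/5uvw → 0
  remainder 0.

Every S-polynomial of the final basis reduces to 0, so we have a Gröbner basis.
Inter-reduce: drop elements whose leading term is divisible by another's, tail-reduce, and make monic.
Reduced Gröbner basis: {v^2w^2 + 4/5vw^2 - 8/5vw, uvw, u^2 + 7/9uw + 5/9vw + 1/9u + 4/9w - 8/9}.

Buchberger on the second generating set:
h_1 = 6uvw, LT = uvw.
h_2 = 72u^2 + 56uw + 40vw + 32w - 54, LT = u^2.

S(h_1,h_2): lcm = u^2vw. S = -7/9uvw^2 - 5/9v^2w^2 - 4/9vw^2 + 3/4vw.
  leading term uvw^2: subtract (-7/54w)·h_1 from -7/9uvw^2 - 5/9v^2w^2 - 4/9vw^2 + 3/4vw → -5/9v^2w^2 - 4/9vw^2 + 3/4vw
  leading term v^2w^2: no divisor's leading term divides it; move -5/9v^2w^2 to the remainder.
  leading term vw^2: no divisor's leading term divides it; move -4/9vw^2 to the remainder.
  leading term vw: no divisor's leading term divides it; move 3/4vw to the remainder.
  remainder -5/9v^2w^2 - 4/9vw^2 + 3/4vw ≠ 0; add k_3 = -5/9v^2w^2 - 4/9vw^2 + 3/4vw to the basis.

S(h_1,k_3): lcm = uv^2w^2. S = -4/5uvw^2 + 27/20uvw.
  leading term uvw^2: subtract (-2/15w)·h_1 from -4/5uvw^2 + 27/20uvw → 27/20uvw
  leading term uvw: subtract (9/40)·h_1 from 27/20uvw → 0
  remainder 0.

S(h_2,k_3): leading monomials are coprime, so the S-polynomial reduces to 0 (Buchberger's first criterion).
Every S-polynomial of the final basis reduces to 0, so we have a Gröbner basis.
Inter-reduce: drop elements whose leading term is divisible by another's, tail-reduce, and make monic.
Reduced Gröbner basis: {v^2w^2 + 4/5vw^2 - 27/20vw, uvw, u^2 + 7/9uw + 5/9vw + 4/9w - 3/4}.

Since the reduced bases disagree, the two ideals are not the same.
The same test decides containment: I ⊆ J iff every generator of I reduces to 0 modulo a Gröbner basis of J.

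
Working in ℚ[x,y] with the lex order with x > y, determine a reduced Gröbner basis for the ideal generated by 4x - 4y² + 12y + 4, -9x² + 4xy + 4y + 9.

f_1 = 4x - 4y² + 12y + 4, LT = x.
f_2 = -9x² + 4xy + 4y + 9, LT = x².

S(f_1,f_2): lcm = x². S = -xy² + 31/9xy + x + 4/9y + 1.
  reduce S modulo (f_1, f_2):
  remainder -y⁴ + 58/9y³ - 25/3y² - 6y ≠ 0; add g_3 = -y⁴ + 58/9y³ - 25/3y² - 6y to the basis.

The other S-polynomials (S(f_1,g_3), S(f_2,g_3)) all reduce to 0 modulo the current basis, so we have a Gröbner basis.
Inter-reduce: drop elements whose leading term is divisible by another's, tail-reduce, and make monic.

G = {x - y² + 3y + 1, y⁴ - 58/9y³ + 25/3y² + 6y}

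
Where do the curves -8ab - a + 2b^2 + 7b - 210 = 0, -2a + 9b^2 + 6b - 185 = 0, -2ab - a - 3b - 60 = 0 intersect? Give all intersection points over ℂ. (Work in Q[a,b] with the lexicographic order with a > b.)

Compute a lex Gröbner basis by Buchberger's algorithm.
f_1 = -8ab - a + 2b^2 + 7b - 210, LT = ab.
f_2 = -2a + 9b^2 + 6b - 185, LT = a.
f_3 = -2ab - a - 3b - 60, LT = ab.

S(f_1,f_2): lcm = ab. S = 1/8a + 9/2b^3 + 11/4b^2 - 747/8b + 105/4.
  leading term a: subtract (-1/16)·f_2 from 1/8a + 9/2b^3 + 11/4b^2 - 747/8b + 105/4 → 9/2b^3 + 53/16b^2 - 93b + 235/16
  leading term b^3: no divisor's leading term divides it; move 9/2b^3 to the remainder.
  leading term b^2: no divisor's leading term divides it; move 53/16b^2 to the remainder.
  leading term b: no divisor's leading term divides it; move -93b to the remainder.
  leading term 1: no divisor's leading term divides it; move 235/16 to the remainder.
  remainder 9/2b^3 + 53/16b^2 - 93b + 235/16 ≠ 0; add h_4 = 9/2b^3 + 53/16b^2 - 93b + 235/16 to the basis.

S(f_1,f_3): lcm = ab. S = -3/8a - 1/4b^2 - 19/8b - 15/4.
  leading term a: subtract (3/16)·f_2 from -3/8a - 1/4b^2 - 19/8b - 15/4 → -31/16b^2 - 7/2b + 495/16
  leading term b^2: no divisor's leading term divides it; move -31/16b^2 to the remainder.
  leading term b: no divisor's leading term divides it; move -7/2b to the remainder.
  leading term 1: no divisor's leading term divides it; move 495/16 to the remainder.
  remainder -31/16b^2 - 7/2b + 495/16 ≠ 0; add h_5 = -31/16b^2 - 7/2b + 495/16 to the basis.

S(f_2,f_3): lcm = ab. S = -1/2a - 9/2b^3 - 3b^2 + 91b - 30.
  leading term a: subtract (1/4)·f_2 from -1/2a - 9/2b^3 - 3b^2 + 91b - 30 → -9/2b^3 - 21/4b^2 + 179/2b + 65/4
  leading term b^3: subtract (-1)·h_4 from -9/2b^3 - 21/4b^2 + 179/2b + 65/4 → -31/16b^2 - 7/2b + 495/16
  leading term b^2: subtract (1)·h_5 from -31/16b^2 - 7/2b + 495/16 → 0
  remainder 0.

S(f_1,h_4): lcm = ab^3. S = -11/18ab^2 + 62/3ab - 235/72a - 1/4b^4 - 7/8b^3 + 105/4b^2.
  leading term ab^2: subtract (11/144b)·f_1 from -11/18ab^2 + 62/3ab - 235/72a - 1/4b^4 - 7/8b^3 + 105/4b^2 → 2987/144ab - 235/72a - 1/4b^4 - 37/36b^3 + 3703/144b^2 + 385/24b
  leading term ab: subtract (-2987/1152)·f_1 from 2987/144ab - 235/72a - 1/4b^4 - 37/36b^3 + 3703/144b^2 + 385/24b → -2249/384a - 1/4b^4 - 37/36b^3 + 5933/192b^2 + 39389/1152b - 104545/192
  leading term a: subtract (2249/768)·f_2 from -2249/384a - 1/4b^4 - 37/36b^3 + 5933/192b^2 + 39389/1152b - 104545/192 → -1/4b^4 - 37/36b^3 + 3491/768b^2 + 4787/288b - 705/256
  leading term b^4: subtract (-1/18b)·h_4 from -1/4b^4 - 37/36b^3 + 3491/768b^2 + 4787/288b - 705/256 → -27/32b^3 - 159/256b^2 + 279/16b - 705/256
  leading term b^3: subtract (-3/16)·h_4 from -27/32b^3 - 159/256b^2 + 279/16b - 705/256 → 0
  remainder 0.

S(f_2,h_4): leading monomials are coprime, so the S-polynomial reduces to 0 (Buchberger's first criterion).
S(f_3,h_4): lcm = ab^3. S = -17/72ab^2 + 62/3ab - 235/72a + 3/2b^3 + 30b^2.
  leading term ab^2: subtract (17/576b)·f_1 from -17/72ab^2 + 62/3ab - 235/72a + 3/2b^3 + 30b^2 → 11921/576ab - 235/72a + 415/288b^3 + 17161/576b^2 + 595/96b
  leading term ab: subtract (-11921/4608)·f_1 from 11921/576ab - 235/72a + 415/288b^3 + 17161/576b^2 + 595/96b → -8987/1536a + 415/288b^3 + 26855/768b^2 + 112007/4608b - 417235/768
  leading term a: subtract (8987/3072)·f_2 from -8987/1536a + 415/288b^3 + 26855/768b^2 + 112007/4608b - 417235/768 → 415/288b^3 + 26537/3072b^2 + 7781/1152b - 2115/1024
  leading term b^3: subtract (415/1296)·h_4 from 415/288b^3 + 26537/3072b^2 + 7781/1152b - 2115/1024 → 628519/82944b^2 + 126263/3456b - 561415/82944
  leading term b^2: subtract (-628519/160704)·h_5 from 628519/82944b^2 + 126263/3456b - 561415/82944 → 3671413/160704b + 18357065/160704
  leading term b: no divisor's leading term divides it; move 3671413/160704b to the remainder.
  leading term 1: no divisor's leading term divides it; move 18357065/160704 to the remainder.
  remainder 3671413/160704b + 18357065/160704 ≠ 0; add h_6 = 3671413/160704b + 18357065/160704 to the basis.

S(f_1,h_5): lcm = ab^2. S = -417/248ab + 495/31a - 1/4b^3 - 7/8b^2 + 105/4b.
  leading term ab: subtract (417/1984)·f_1 from -417/248ab + 495/31a - 1/4b^3 - 7/8b^2 + 105/4b → 32097/1984a - 1/4b^3 - 1285/992b^2 + 49161/1984b + 43785/992
  leading term a: subtract (-32097/3968)·f_2 from 32097/1984a - 1/4b^3 - 1285/992b^2 + 49161/1984b + 43785/992 → -1/4b^3 + 283733/3968b^2 + 1173/16b - 5762805/3968
  leading term b^3: subtract (-1/18)·h_4 from -1/4b^3 + 283733/3968b^2 + 1173/16b - 5762805/3968 → 2560169/35712b^2 + 3271/48b - 51836105/35712
  leading term b^2: subtract (-2560169/69192)·h_5 from 2560169/35712b^2 + 3271/48b - 51836105/35712 → -4245445/69192b - 21227225/69192
  leading term b: subtract (-25560/9517)·h_6 from -4245445/69192b - 21227225/69192 → 0
  remainder 0.

S(f_2,h_5): leading monomials are coprime, so the S-polynomial reduces to 0 (Buchberger's first criterion).
S(f_3,h_5): lcm = ab^2. S = -81/62ab + 495/31a + 3/2b^2 + 30b.
  leading term ab: subtract (81/496)·f_1 from -81/62ab + 495/31a + 3/2b^2 + 30b → 8001/496a + 291/248b^2 + 14313/496b + 8505/248
  leading term a: subtract (-8001/992)·f_2 from 8001/496a + 291/248b^2 + 14313/496b + 8505/248 → 73173/992b^2 + 309/4b - 1446165/992
  leading term b^2: subtract (-73173/1922)·h_5 from 73173/992b^2 + 309/4b - 1446165/992 → -107631/1922b - 538155/1922
  leading term b: subtract (-23328/9517)·h_6 from -107631/1922b - 538155/1922 → 0
  remainder 0.

S(h_4,h_5): lcm = b^3. S = -2389/2232b^2 - 437/93b + 235/72.
  leading term b^2: subtract (4778/8649)·h_5 from -2389/2232b^2 - 437/93b + 235/72 → -23918/8649b - 119590/8649
  leading term b: subtract (-1152/9517)·h_6 from -23918/8649b - 119590/8649 → 0
  remainder 0.

S(f_1,h_6): lcm = ab. S = -39/8a - 1/4b^2 - 7/8b + 105/4.
  leading term a: subtract (39/16)·f_2 from -39/8a - 1/4b^2 - 7/8b + 105/4 → -355/16b^2 - 31/2b + 7635/16
  leading term b^2: subtract (355/31)·h_5 from -355/16b^2 - 31/2b + 7635/16 → 762/31b + 3810/31
  leading term b: subtract (3950208/3671413)·h_6 from 762/31b + 3810/31 → 0
  remainder 0.

S(f_2,h_6): leading monomials are coprime, so the S-polynomial reduces to 0 (Buchberger's first criterion).
S(f_3,h_6): lcm = ab. S = -9/2a + 3/2b + 30.
  leading term a: subtract (9/4)·f_2 from -9/2a + 3/2b + 30 → -81/4b^2 - 12b + 1785/4
  leading term b^2: subtract (324/31)·h_5 from -81/4b^2 - 12b + 1785/4 → 762/31b + 3810/31
  leading term b: subtract (3950208/3671413)·h_6 from 762/31b + 3810/31 → 0
  remainder 0.

S(h_4,h_6): lcm = b^3. S = -307/72b^2 - 62/3b + 235/72.
  leading term b^2: subtract (614/279)·h_5 from -307/72b^2 - 62/3b + 235/72 → -3617/279b - 18085/279
  leading term b: subtract (-2083392/3671413)·h_6 from -3617/279b - 18085/279 → 0
  remainder 0.

S(h_5,h_6): lcm = b^2. S = -99/31b - 495/31.
  leading term b: subtract (-513216/3671413)·h_6 from -99/31b - 495/31 → 0
  remainder 0.

Every S-polynomial of the final basis reduces to 0, so we have a Gröbner basis.
Inter-reduce: drop elements whose leading term is divisible by another's, tail-reduce, and make monic.
Reduced Gröbner basis: {a - 5, b + 5}.

A lex Gröbner basis eliminates variables successively. Here b + 5 depends only on b, with roots {-5}; lifting each root through the earlier basis elements recovers the full solutions.
  b = -5: the earlier basis element becomes a - 5 = 0, giving a = 5 — point (5, -5).
Substituting each solution back into the original system confirms all equations vanish.

{(5, -5)}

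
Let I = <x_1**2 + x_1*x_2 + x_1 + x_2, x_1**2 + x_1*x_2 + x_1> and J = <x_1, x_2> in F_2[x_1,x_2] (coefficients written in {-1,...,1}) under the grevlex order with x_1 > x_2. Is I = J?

No, the ideals differ.

For a fixed monomial order, each ideal has a unique reduced Gröbner basis; comparing bases decides equality.
Buchberger on the first generating set:
f_1 = x_1**2 + x_1*x_2 + x_1 + x_2, LT = x_1**2.
f_2 = x_1**2 + x_1*x_2 + x_1, LT = x_1**2.

S(f_1,f_2): lcm = x_1**2. S = x_2.
  leading term x_2: no divisor's leading term divides it; move x_2 to the remainder.
  remainder x_2 ≠ 0; add g_3 = x_2 to the basis.

S(f_1,g_3): leading monomials are coprime, so the S-polynomial reduces to 0 (Buchberger's first criterion).
S(f_2,g_3): leading monomials are coprime, so the S-polynomial reduces to 0 (Buchberger's first criterion).
Every S-polynomial of the final basis reduces to 0, so we have a Gröbner basis.
Inter-reduce: drop elements whose leading term is divisible by another's, tail-reduce, and make monic.
Reduced Gröbner basis: {x_1**2 + x_1, x_2}.

Buchberger on the second generating set:
h_1 = x_1, LT = x_1.
h_2 = x_2, LT = x_2.

S(h_1,h_2): leading monomials are coprime, so the S-polynomial reduces to 0 (Buchberger's first criterion).
Every S-polynomial of the final basis reduces to 0, so we have a Gröbner basis.
Inter-reduce: drop elements whose leading term is divisible by another's, tail-reduce, and make monic.
Reduced Gröbner basis: {x_1, x_2}.

Since the reduced bases disagree, the two ideals are not the same.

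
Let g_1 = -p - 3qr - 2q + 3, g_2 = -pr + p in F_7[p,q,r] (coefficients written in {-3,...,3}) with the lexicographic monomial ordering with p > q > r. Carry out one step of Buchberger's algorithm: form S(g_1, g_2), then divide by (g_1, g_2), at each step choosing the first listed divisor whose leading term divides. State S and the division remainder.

S(g_1, g_2) = p + 3qr^2 + 2qr - 3r; remainder on division = 3qr^2 - qr - 2q - 3r + 3.

lcm(LM(g_1), LM(g_2)) = pr.
S = (lcm/LT(g_1))·g_1 − (lcm/LT(g_2))·g_2 = p + 3qr^2 + 2qr - 3r.
Reduce S modulo (g_1, g_2) in that order:
  leading term p: subtract (-1)·g_1 from p + 3qr^2 + 2qr - 3r → 3qr^2 - qr - 2q - 3r + 3
  leading term qr^2: no divisor's leading term divides it; move 3qr^2 to the remainder.
  leading term qr: no divisor's leading term divides it; move -qr to the remainder.
  leading term q: no divisor's leading term divides it; move -2q to the remainder.
  leading term r: no divisor's leading term divides it; move -3r to the remainder.
  leading term 1: no divisor's leading term divides it; move 3 to the remainder.
The remainder 3qr^2 - qr - 2q - 3r + 3 is nonzero, so it would be added as the next basis element.
An S-polynomial is built so that the two leading terms cancel; whether anything survives reduction is exactly the Gröbner-basis criterion.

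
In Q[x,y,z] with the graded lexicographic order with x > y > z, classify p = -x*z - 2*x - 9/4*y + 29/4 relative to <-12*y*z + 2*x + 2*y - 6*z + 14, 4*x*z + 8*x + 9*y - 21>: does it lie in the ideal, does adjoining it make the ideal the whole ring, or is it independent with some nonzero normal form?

Adjoining -x*z - 2*x - 9/4*y + 29/4 makes the ideal the whole ring: the system is inconsistent.

First compute the reduced Gröbner basis of I by Buchberger's algorithm.
f_1 = -12*y*z + 2*x + 2*y - 6*z + 14, LT = y*z.
f_2 = 4*x*z + 8*x + 9*y - 21, LT = x*z.

S(f_1,f_2): lcm = x*y*z. S = -1/6*x**2 - 13/6*x*y + 1/2*x*z - 9/4*y**2 - 7/6*x + 21/4*y.
  leading term x**2: no divisor's leading term divides it; move -1/6*x**2 to the remainder.
  leading term x*y: no divisor's leading term divides it; move -13/6*x*y to the remainder.
  leading term x*z: subtract (1/8)·f_2 from 1/2*x*z - 9/4*y**2 - 7/6*x + 21/4*y → -9/4*y**2 - 13/6*x + 33/8*y + 21/8
  leading term y**2: no divisor's leading term divides it; move -9/4*y**2 to the remainder.
  leading term x: no divisor's leading term divides it; move -13/6*x to the remainder.
  leading term y: no divisor's leading term divides it; move 33/8*y to the remainder.
  leading term 1: no divisor's leading term divides it; move 21/8 to the remainder.
  remainder -1/6*x**2 - 13/6*x*y - 9/4*y**2 - 13/6*x + 33/8*y + 21/8 ≠ 0; add h_3 = -1/6*x**2 - 13/6*x*y - 9/4*y**2 - 13/6*x + 33/8*y + 21/8 to the basis.

The other S-polynomials (S(f_1,h_3), S(f_2,h_3)) all reduce to 0 modulo the current basis, so we have a Gröbner basis.
Inter-reduce: drop elements whose leading term is divisible by another's, tail-reduce, and make monic.
Reduced Gröbner basis: {x**2 + 13*x*y + 27/2*y**2 + 13*x - 99/4*y - 63/4, x*z + 2*x + 9/4*y - 21/4, y*z - 1/6*x - 1/6*y + 1/2*z - 7/6}.
Label its elements g_1 = x**2 + 13*x*y + 27/2*y**2 + 13*x - 99/4*y - 63/4, g_2 = x*z + 2*x + 9/4*y - 21/4, g_3 = y*z - 1/6*x - 1/6*y + 1/2*z - 7/6.

Reduce p = -x*z - 2*x - 9/4*y + 29/4 modulo G:
  leading term x*z: subtract (-1)·g_2 from -x*z - 2*x - 9/4*y + 29/4 → 2
  leading term 1: no divisor's leading term divides it; move 2 to the remainder.
  normal form = 2.
The normal form is nonzero, so p ∉ I. Since p minus its normal form lies in I, I + (p) = I + (r) where r = 2; decide whether this ideal is the whole ring.
Here r = 2 is a nonzero constant, hence a unit: 1 ∈ I + (p), the Gröbner basis of I + (p) is {1}, and the enlarged system has no common solution — adjoining p is inconsistent.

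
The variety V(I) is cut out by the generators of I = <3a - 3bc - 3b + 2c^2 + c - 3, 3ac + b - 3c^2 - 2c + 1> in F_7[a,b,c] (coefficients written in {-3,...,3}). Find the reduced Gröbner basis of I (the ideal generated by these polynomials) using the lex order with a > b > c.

G = {a - bc - b + 3c^2 - 2c - 1, bc^2 + bc - 2b - 3c^3 + c^2 - 2c - 2}

f_1 = 3a - 3bc - 3b + 2c^2 + c - 3, LT = a.
f_2 = 3ac + b - 3c^2 - 2c + 1, LT = ac.

S(f_1,f_2): lcm = ac. S = -bc^2 - bc + 2b + 3c^3 - c^2 + 2c + 2.
  leading term bc^2: no divisor's leading term divides it; move -bc^2 to the remainder.
  leading term bc: no divisor's leading term divides it; move -bc to the remainder.
  leading term b: no divisor's leading term divides it; move 2b to the remainder.
  leading term c^3: no divisor's leading term divides it; move 3c^3 to the remainder.
  leading term c^2: no divisor's leading term divides it; move -c^2 to the remainder.
  leading term c: no divisor's leading term divides it; move 2c to the remainder.
  leading term 1: no divisor's leading term divides it; move 2 to the remainder.
  remainder -bc^2 - bc + 2b + 3c^3 - c^2 + 2c + 2 ≠ 0; add g_3 = -bc^2 - bc + 2b + 3c^3 - c^2 + 2c + 2 to the basis.

The other S-polynomials (S(f_1,g_3), S(f_2,g_3)) all reduce to 0 modulo the current basis, so we have a Gröbner basis.
Inter-reduce: drop elements whose leading term is divisible by another's, tail-reduce, and make monic.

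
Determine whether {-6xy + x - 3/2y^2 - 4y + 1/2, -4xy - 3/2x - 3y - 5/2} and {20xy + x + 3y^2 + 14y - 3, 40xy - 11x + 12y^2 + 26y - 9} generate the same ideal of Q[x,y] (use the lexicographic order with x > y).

Since reduced Gröbner bases are canonical representatives of ideals under a given ordering, it suffices to compute and compare them.
Buchberger on the first generating set:
f_1 = -6xy + x - 3/2y^2 - 4y + 1/2, LT = xy.
f_2 = -4xy - 3/2x - 3y - 5/2, LT = xy.

S(f_1,f_2): lcm = xy. S = -13/24x + 1/4y^2 - 1/12y - 17/24.
  leading term x: no divisor's leading term divides it; move -13/24x to the remainder.
  leading term y^2: no divisor's leading term divides it; move 1/4y^2 to the remainder.
  leading term y: no divisor's leading term divides it; move -1/12y to the remainder.
  leading term 1: no divisor's leading term divides it; move -17/24 to the remainder.
  remainder -13/24x + 1/4y^2 - 1/12y - 17/24 ≠ 0; add g_3 = -13/24x + 1/4y^2 - 1/12y - 17/24 to the basis.

S(f_1,g_3): lcm = xy. S = -1/6x + 6/13y^3 + 5/52y^2 - 25/39y - 1/12.
  leading term x: subtract (4/13)·g_3 from -1/6x + 6/13y^3 + 5/52y^2 - 25/39y - 1/12 → 6/13y^3 + 1/52y^2 - 8/13y + 7/52
  leading term y^3: no divisor's leading term divides it; move 6/13y^3 to the remainder.
  leading term y^2: no divisor's leading term divides it; move 1/52y^2 to the remainder.
  leading term y: no divisor's leading term divides it; move -8/13y to the remainder.
  leading term 1: no divisor's leading term divides it; move 7/52 to the remainder.
  remainder 6/13y^3 + 1/52y^2 - 8/13y + 7/52 ≠ 0; add g_4 = 6/13y^3 + 1/52y^2 - 8/13y + 7/52 to the basis.

The other S-polynomials (S(f_2,g_3), S(f_1,g_4), S(f_2,g_4), S(g_3,g_4)) all reduce to 0 modulo the current basis, so we have a Gröbner basis.
Inter-reduce: drop elements whose leading term is divisible by another's, tail-reduce, and make monic.
Reduced Gröbner basis: {x - 6/13y^2 + 2/13y + 17/13, y^3 + 1/24y^2 - 4/3y + 7/24}.

Buchberger on the second generating set:
h_1 = 20xy + x + 3y^2 + 14y - 3, LT = xy.
h_2 = 40xy - 11x + 12y^2 + 26y - 9, LT = xy.

S(h_1,h_2): lcm = xy. S = 13/40x - 3/20y^2 + 1/20y + 3/40.
  leading term x: no divisor's leading term divides it; move 13/40x to the remainder.
  leading term y^2: no divisor's leading term divides it; move -3/20y^2 to the remainder.
  leading term y: no divisor's leading term divides it; move 1/20y to the remainder.
  leading term 1: no divisor's leading term divides it; move 3/40 to the remainder.
  remainder 13/40x - 3/20y^2 + 1/20y + 3/40 ≠ 0; add k_3 = 13/40x - 3/20y^2 + 1/20y + 3/40 to the basis.

S(h_1,k_3): lcm = xy. S = 1/20x + 6/13y^3 - 1/260y^2 + 61/130y - 3/20.
  leading term x: subtract (2/13)·k_3 from 1/20x + 6/13y^3 - 1/260y^2 + 61/130y - 3/20 → 6/13y^3 + 1/52y^2 + 6/13y - 21/130
  leading term y^3: no divisor's leading term divides it; move 6/13y^3 to the remainder.
  leading term y^2: no divisor's leading term divides it; move 1/52y^2 to the remainder.
  leading term y: no divisor's leading term divides it; move 6/13y to the remainder.
  leading term 1: no divisor's leading term divides it; move -21/130 to the remainder.
  remainder 6/13y^3 + 1/52y^2 + 6/13y - 21/130 ≠ 0; add k_4 = 6/13y^3 + 1/52y^2 + 6/13y - 21/130 to the basis.

The other S-polynomials (S(h_2,k_3), S(h_1,k_4), S(h_2,k_4), S(k_3,k_4)) all reduce to 0 modulo the current basis, so we have a Gröbner basis.
Inter-reduce: drop elements whose leading term is divisible by another's, tail-reduce, and make monic.
Reduced Gröbner basis: {x - 6/13y^2 + 2/13y + 3/13, y^3 + 1/24y^2 + y - 7/20}.

The bases are distinct; the ideals are different.

No, the ideals differ.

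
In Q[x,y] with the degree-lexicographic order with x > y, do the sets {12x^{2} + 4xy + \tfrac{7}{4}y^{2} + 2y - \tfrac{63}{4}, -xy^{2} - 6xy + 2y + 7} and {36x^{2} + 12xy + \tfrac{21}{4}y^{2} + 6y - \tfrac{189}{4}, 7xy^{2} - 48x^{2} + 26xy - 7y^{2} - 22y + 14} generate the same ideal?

Since reduced Gröbner bases are canonical representatives of ideals under a given ordering, it suffices to compute and compare them.
Buchberger on the first generating set:
f_1 = 12x^{2} + 4xy + \tfrac{7}{4}y^{2} + 2y - \tfrac{63}{4}, LT = x^{2}.
f_2 = -xy^{2} - 6xy + 2y + 7, LT = xy^{2}.

S(f_1,f_2): lcm = x^{2}y^{2}. S = \tfrac{1}{3}xy^{3} + \tfrac{7}{48}y^{4} - 6x^{2}y + \tfrac{1}{6}y^{3} + 2xy - \tfrac{21}{16}y^{2} + 7x.
  reduce S modulo (f_1, f_2):
  remainder \tfrac{7}{48}y^{4} + \tfrac{25}{24}y^{3} + 2xy + \tfrac{17}{48}y^{2} + 7x - \tfrac{133}{24}y ≠ 0; add g_3 = \tfrac{7}{48}y^{4} + \tfrac{25}{24}y^{3} + 2xy + \tfrac{17}{48}y^{2} + 7x - \tfrac{133}{24}y to the basis.

The other S-polynomials (S(f_1,g_3), S(f_2,g_3)) all reduce to 0 modulo the current basis, so we have a Gröbner basis.
Inter-reduce: drop elements whose leading term is divisible by another's, tail-reduce, and make monic.
Reduced Gröbner basis: {y^{4} + \tfrac{50}{7}y^{3} + \tfrac{96}{7}xy + \tfrac{17}{7}y^{2} + 48x - 38y, xy^{2} + 6xy - 2y - 7, x^{2} + \tfrac{1}{3}xy + \tfrac{7}{48}y^{2} + \tfrac{1}{6}y - \tfrac{21}{16}}.

Buchberger on the second generating set:
h_1 = 36x^{2} + 12xy + \tfrac{21}{4}y^{2} + 6y - \tfrac{189}{4}, LT = x^{2}.
h_2 = 7xy^{2} - 48x^{2} + 26xy - 7y^{2} - 22y + 14, LT = xy^{2}.

S(h_1,h_2): lcm = x^{2}y^{2}. S = \tfrac{1}{3}xy^{3} + \tfrac{7}{48}y^{4} + \tfrac{48}{7}x^{3} - \tfrac{26}{7}x^{2}y + xy^{2} + \tfrac{1}{6}y^{3} + \tfrac{22}{7}xy - \tfrac{21}{16}y^{2} - 2x.
  reduce S modulo (h_1, h_2):
  remainder \tfrac{7}{48}y^{4} + \tfrac{25}{24}y^{3} + 2xy + \tfrac{17}{48}y^{2} + 7x - \tfrac{133}{24}y ≠ 0; add k_3 = \tfrac{7}{48}y^{4} + \tfrac{25}{24}y^{3} + 2xy + \tfrac{17}{48}y^{2} + 7x - \tfrac{133}{24}y to the basis.

The other S-polynomials (S(h_1,k_3), S(h_2,k_3)) all reduce to 0 modulo the current basis, so we have a Gröbner basis.
Inter-reduce: drop elements whose leading term is divisible by another's, tail-reduce, and make monic.
Reduced Gröbner basis: {y^{4} + \tfrac{50}{7}y^{3} + \tfrac{96}{7}xy + \tfrac{17}{7}y^{2} + 48x - 38y, xy^{2} + 6xy - 2y - 7, x^{2} + \tfrac{1}{3}xy + \tfrac{7}{48}y^{2} + \tfrac{1}{6}y - \tfrac{21}{16}}.

Same reduced basis, so the two generating sets span the same ideal.
The choice of monomial ordering does not affect the verdict — as long as both bases are computed under the same ordering, their equality decides ideal equality.

Yes, the ideals are equal.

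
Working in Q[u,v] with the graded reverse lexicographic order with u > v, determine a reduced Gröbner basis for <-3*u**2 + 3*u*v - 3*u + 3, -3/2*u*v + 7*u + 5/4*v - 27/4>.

f_1 = -3*u**2 + 3*u*v - 3*u + 3, LT = u**2.
f_2 = -3/2*u*v + 7*u + 5/4*v - 27/4, LT = u*v.

S(f_1,f_2): lcm = u**2*v. S = -u*v**2 + 14/3*u**2 + 11/6*u*v - 9/2*u - v.
  leading term u*v**2: subtract (2/3*v)·f_2 from -u*v**2 + 14/3*u**2 + 11/6*u*v - 9/2*u - v → 14/3*u**2 - 17/6*u*v - 5/6*v**2 - 9/2*u + 7/2*v
  leading term u**2: subtract (-14/9)·f_1 from 14/3*u**2 - 17/6*u*v - 5/6*v**2 - 9/2*u + 7/2*v → 11/6*u*v - 5/6*v**2 - 55/6*u + 7/2*v + 14/3
  leading term u*v: subtract (-11/9)·f_2 from 11/6*u*v - 5/6*v**2 - 55/6*u + 7/2*v + 14/3 → -5/6*v**2 - 11/18*u + 181/36*v - 43/12
  leading term v**2: no divisor's leading term divides it; move -5/6*v**2 to the remainder.
  leading term u: no divisor's leading term divides it; move -11/18*u to the remainder.
  leading term v: no divisor's leading term divides it; move 181/36*v to the remainder.
  leading term 1: no divisor's leading term divides it; move -43/12 to the remainder.
  remainder -5/6*v**2 - 11/18*u + 181/36*v - 43/12 ≠ 0; add g_3 = -5/6*v**2 - 11/18*u + 181/36*v - 43/12 to the basis.

The other S-polynomials (S(f_1,g_3), S(f_2,g_3)) all reduce to 0 modulo the current basis, so we have a Gröbner basis.

G = {u**2 - 11/3*u - 5/6*v + 7/2, u*v - 14/3*u - 5/6*v + 9/2, v**2 + 11/15*u - 181/30*v + 43/10}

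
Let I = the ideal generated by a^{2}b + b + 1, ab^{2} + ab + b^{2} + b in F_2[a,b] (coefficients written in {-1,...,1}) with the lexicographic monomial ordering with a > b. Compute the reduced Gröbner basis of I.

This is the nonlinear analogue of row-reducing a linear system.

f_1 = a^{2}b + b + 1, LT = a^{2}b.
f_2 = ab^{2} + ab + b^{2} + b, LT = ab^{2}.

S(f_1,f_2): lcm = a^{2}b^{2}. S = a^{2}b + ab^{2} + ab + b^{2} + b.
  leading term a^{2}b: subtract (1)·f_1 from a^{2}b + ab^{2} + ab + b^{2} + b → ab^{2} + ab + b^{2} + 1
  leading term ab^{2}: subtract (1)·f_2 from ab^{2} + ab + b^{2} + 1 → b + 1
  leading term b: no divisor's leading term divides it; move b to the remainder.
  leading term 1: no divisor's leading term divides it; move 1 to the remainder.
  remainder b + 1 ≠ 0; add g_3 = b + 1 to the basis.

S(f_1,g_3): lcm = a^{2}b. S = a^{2} + b + 1.
  leading term a^{2}: no divisor's leading term divides it; move a^{2} to the remainder.
  leading term b: subtract (1)·g_3 from b + 1 → 0
  remainder a^{2} ≠ 0; add g_4 = a^{2} to the basis.

The other S-polynomials (S(f_2,g_3), S(f_1,g_4), S(f_2,g_4), S(g_3,g_4)) all reduce to 0 modulo the current basis, so we have a Gröbner basis.
Inter-reduce: drop elements whose leading term is divisible by another's, tail-reduce, and make monic.

G = {a^{2}, b + 1}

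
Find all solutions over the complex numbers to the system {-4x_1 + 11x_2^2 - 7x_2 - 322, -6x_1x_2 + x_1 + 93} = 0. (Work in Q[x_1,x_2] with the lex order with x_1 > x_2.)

{(-3, -5), (-31*sqrt(149329)/288 - 11191/288, 383/132 - sqrt(149329)/132), (-11191/288 + 31*sqrt(149329)/288, 383/132 + sqrt(149329)/132)}

Compute a lex Gröbner basis by Buchberger's algorithm.
f_1 = -4x_1 + 11x_2^2 - 7x_2 - 322, LT = x_1.
f_2 = -6x_1x_2 + x_1 + 93, LT = x_1x_2.

S(f_1,f_2): lcm = x_1x_2. S = 1/6x_1 - 11/4x_2^3 + 7/4x_2^2 + 161/2x_2 + 31/2.
  leading term x_1: subtract (-1/24)·f_1 from 1/6x_1 - 11/4x_2^3 + 7/4x_2^2 + 161/2x_2 + 31/2 → -11/4x_2^3 + 53/24x_2^2 + 1925/24x_2 + 25/12
  leading term x_2^3: no divisor's leading term divides it; move -11/4x_2^3 to the remainder.
  leading term x_2^2: no divisor's leading term divides it; move 53/24x_2^2 to the remainder.
  leading term x_2: no divisor's leading term divides it; move 1925/24x_2 to the remainder.
  leading term 1: no divisor's leading term divides it; move 25/12 to the remainder.
  remainder -11/4x_2^3 + 53/24x_2^2 + 1925/24x_2 + 25/12 ≠ 0; add h_3 = -11/4x_2^3 + 53/24x_2^2 + 1925/24x_2 + 25/12 to the basis.

The other S-polynomials (S(f_1,h_3), S(f_2,h_3)) all reduce to 0 modulo the current basis, so we have a Gröbner basis.
Inter-reduce: drop elements whose leading term is divisible by another's, tail-reduce, and make monic.
Reduced Gröbner basis: {x_1 - 11/4x_2^2 + 7/4x_2 + 161/2, x_2^3 - 53/66x_2^2 - 175/6x_2 - 25/33}.

A lex Gröbner basis eliminates variables successively. Here x_2^3 - 53/66x_2^2 - 175/6x_2 - 25/33 depends only on x_2, with roots {-5, 383/132 - sqrt(149329)/132, 383/132 + sqrt(149329)/132}; lifting each root through the earlier basis elements recovers the full solutions.
  x_2 = -5: the earlier basis element becomes x_1 + 3 = 0, giving x_1 = -3 — point (-3, -5).
  x_2 = 383/132 - sqrt(149329)/132: the earlier basis element becomes x_1 + 11191/288 + 31*sqrt(149329)/288 = 0, giving x_1 = -31*sqrt(149329)/288 - 11191/288 — point (-31*sqrt(149329)/288 - 11191/288, 383/132 - sqrt(149329)/132).
  x_2 = 383/132 + sqrt(149329)/132: the earlier basis element becomes x_1 - 31*sqrt(149329)/288 + 11191/288 = 0, giving x_1 = -11191/288 + 31*sqrt(149329)/288 — point (-11191/288 + 31*sqrt(149329)/288, 383/132 + sqrt(149329)/132).
Check: every point annihilates each of the original generators.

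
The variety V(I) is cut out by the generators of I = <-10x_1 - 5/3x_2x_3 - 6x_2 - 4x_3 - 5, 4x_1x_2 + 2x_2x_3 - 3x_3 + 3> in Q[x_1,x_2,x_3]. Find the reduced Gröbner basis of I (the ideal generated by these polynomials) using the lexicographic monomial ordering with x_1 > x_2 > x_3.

G = {x_1 + 1/6x_2x_3 + 3/5x_2 + 2/5x_3 + 1/2, x_2^2x_3 + 18/5x_2^2 - 3/5x_2x_3 + 3x_2 + 9/2x_3 - 9/2}

Buchberger's algorithm terminates because the ascending chain of leading-term ideals stabilizes.

f_1 = -10x_1 - 5/3x_2x_3 - 6x_2 - 4x_3 - 5, LT = x_1.
f_2 = 4x_1x_2 + 2x_2x_3 - 3x_3 + 3, LT = x_1x_2.

S(f_1,f_2): lcm = x_1x_2. S = 1/6x_2^2x_3 + 3/5x_2^2 - 1/10x_2x_3 + 1/2x_2 + 3/4x_3 - 3/4.
  reduce S modulo (f_1, f_2):
  remainder 1/6x_2^2x_3 + 3/5x_2^2 - 1/10x_2x_3 + 1/2x_2 + 3/4x_3 - 3/4 ≠ 0; add g_3 = 1/6x_2^2x_3 + 3/5x_2^2 - 1/10x_2x_3 + 1/2x_2 + 3/4x_3 - 3/4 to the basis.

The other S-polynomials (S(f_1,g_3), S(f_2,g_3)) all reduce to 0 modulo the current basis, so we have a Gröbner basis.
Inter-reduce: drop elements whose leading term is divisible by another's, tail-reduce, and make monic.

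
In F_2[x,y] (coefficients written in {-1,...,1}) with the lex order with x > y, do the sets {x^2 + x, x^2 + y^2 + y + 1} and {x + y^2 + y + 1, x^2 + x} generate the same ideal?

Yes, the ideals are equal.

For a fixed monomial order, each ideal has a unique reduced Gröbner basis; comparing bases decides equality.
Buchberger on the first generating set:
f_1 = x^2 + x, LT = x^2.
f_2 = x^2 + y^2 + y + 1, LT = x^2.

S(f_1,f_2): lcm = x^2. S = x + y^2 + y + 1.
  leading term x: no divisor's leading term divides it; move x to the remainder.
  leading term y^2: no divisor's leading term divides it; move y^2 to the remainder.
  leading term y: no divisor's leading term divides it; move y to the remainder.
  leading term 1: no divisor's leading term divides it; move 1 to the remainder.
  remainder x + y^2 + y + 1 ≠ 0; add g_3 = x + y^2 + y + 1 to the basis.

S(f_1,g_3): lcm = x^2. S = xy^2 + xy.
  leading term xy^2: subtract (y^2)·g_3 from xy^2 + xy → xy + y^4 + y^3 + y^2
  leading term xy: subtract (y)·g_3 from xy + y^4 + y^3 + y^2 → y^4 + y
  leading term y^4: no divisor's leading term divides it; move y^4 to the remainder.
  leading term y: no divisor's leading term divides it; move y to the remainder.
  remainder y^4 + y ≠ 0; add g_4 = y^4 + y to the basis.

The other S-polynomials (S(f_2,g_3), S(f_1,g_4), S(f_2,g_4), S(g_3,g_4)) all reduce to 0 modulo the current basis, so we have a Gröbner basis.
Inter-reduce: drop elements whose leading term is divisible by another's, tail-reduce, and make monic.
Reduced Gröbner basis: {x + y^2 + y + 1, y^4 + y}.

Buchberger on the second generating set:
h_1 = x + y^2 + y + 1, LT = x.
h_2 = x^2 + x, LT = x^2.

S(h_1,h_2): lcm = x^2. S = xy^2 + xy.
  leading term xy^2: subtract (y^2)·h_1 from xy^2 + xy → xy + y^4 + y^3 + y^2
  leading term xy: subtract (y)·h_1 from xy + y^4 + y^3 + y^2 → y^4 + y
  leading term y^4: no divisor's leading term divides it; move y^4 to the remainder.
  leading term y: no divisor's leading term divides it; move y to the remainder.
  remainder y^4 + y ≠ 0; add k_3 = y^4 + y to the basis.

The other S-polynomials (S(h_1,k_3), S(h_2,k_3)) all reduce to 0 modulo the current basis, so we have a Gröbner basis.
Inter-reduce: drop elements whose leading term is divisible by another's, tail-reduce, and make monic.
Reduced Gröbner basis: {x + y^2 + y + 1, y^4 + y}.

Same reduced basis, so the two generating sets span the same ideal.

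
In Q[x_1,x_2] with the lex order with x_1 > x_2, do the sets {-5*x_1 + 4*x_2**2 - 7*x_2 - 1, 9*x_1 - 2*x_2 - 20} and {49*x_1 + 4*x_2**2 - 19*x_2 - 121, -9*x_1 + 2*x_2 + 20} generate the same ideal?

For a fixed monomial order, each ideal has a unique reduced Gröbner basis; comparing bases decides equality.
Buchberger on the first generating set:
f_1 = -5*x_1 + 4*x_2**2 - 7*x_2 - 1, LT = x_1.
f_2 = 9*x_1 - 2*x_2 - 20, LT = x_1.

S(f_1,f_2): lcm = x_1. S = -4/5*x_2**2 + 73/45*x_2 + 109/45.
  leading term x_2**2: no divisor's leading term divides it; move -4/5*x_2**2 to the remainder.
  leading term x_2: no divisor's leading term divides it; move 73/45*x_2 to the remainder.
  leading term 1: no divisor's leading term divides it; move 109/45 to the remainder.
  remainder -4/5*x_2**2 + 73/45*x_2 + 109/45 ≠ 0; add g_3 = -4/5*x_2**2 + 73/45*x_2 + 109/45 to the basis.

The other S-polynomials (S(f_1,g_3), S(f_2,g_3)) all reduce to 0 modulo the current basis, so we have a Gröbner basis.
Inter-reduce: drop elements whose leading term is divisible by another's, tail-reduce, and make monic.
Reduced Gröbner basis: {x_1 - 2/9*x_2 - 20/9, x_2**2 - 73/36*x_2 - 109/36}.

Buchberger on the second generating set:
h_1 = 49*x_1 + 4*x_2**2 - 19*x_2 - 121, LT = x_1.
h_2 = -9*x_1 + 2*x_2 + 20, LT = x_1.

S(h_1,h_2): lcm = x_1. S = 4/49*x_2**2 - 73/441*x_2 - 109/441.
  leading term x_2**2: no divisor's leading term divides it; move 4/49*x_2**2 to the remainder.
  leading term x_2: no divisor's leading term divides it; move -73/441*x_2 to the remainder.
  leading term 1: no divisor's leading term divides it; move -109/441 to the remainder.
  remainder 4/49*x_2**2 - 73/441*x_2 - 109/441 ≠ 0; add k_3 = 4/49*x_2**2 - 73/441*x_2 - 109/441 to the basis.

The other S-polynomials (S(h_1,k_3), S(h_2,k_3)) all reduce to 0 modulo the current basis, so we have a Gröbner basis.
Inter-reduce: drop elements whose leading term is divisible by another's, tail-reduce, and make monic.
Reduced Gröbner basis: {x_1 - 2/9*x_2 - 20/9, x_2**2 - 73/36*x_2 - 109/36}.

The two bases agree; hence the ideals are identical.

Yes, the ideals are equal.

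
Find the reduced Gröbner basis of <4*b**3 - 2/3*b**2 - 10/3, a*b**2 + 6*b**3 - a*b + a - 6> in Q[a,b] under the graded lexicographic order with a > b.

G = {a**2 + 19/74*a - 21/37*b + 21/37, a*b + 3/4*a - 1/2*b + 1/2, b**2 + 37/24*a - 11/12*b - 1/12}

Buchberger's algorithm terminates because the ascending chain of leading-term ideals stabilizes.

f_1 = 4*b**3 - 2/3*b**2 - 10/3, LT = b**3.
f_2 = a*b**2 + 6*b**3 - a*b + a - 6, LT = a*b**2.

S(f_1,f_2): lcm = a*b**3. S = -6*b**4 + 5/6*a*b**2 - a*b - 5/6*a + 6*b.
  leading term b**4: subtract (-3/2*b)·f_1 from -6*b**4 + 5/6*a*b**2 - a*b - 5/6*a + 6*b → 5/6*a*b**2 - b**3 - a*b - 5/6*a + b
  leading term a*b**2: subtract (5/6)·f_2 from 5/6*a*b**2 - b**3 - a*b - 5/6*a + b → -6*b**3 - 1/6*a*b - 5/3*a + b + 5
  leading term b**3: subtract (-3/2)·f_1 from -6*b**3 - 1/6*a*b - 5/3*a + b + 5 → -1/6*a*b - b**2 - 5/3*a + b
  leading term a*b: no divisor's leading term divides it; move -1/6*a*b to the remainder.
  leading term b**2: no divisor's leading term divides it; move -b**2 to the remainder.
  leading term a: no divisor's leading term divides it; move -5/3*a to the remainder.
  leading term b: no divisor's leading term divides it; move b to the remainder.
  remainder -1/6*a*b - b**2 - 5/3*a + b ≠ 0; add g_3 = -1/6*a*b - b**2 - 5/3*a + b to the basis.

S(f_1,g_3): lcm = a*b**3. S = -6*b**4 - 61/6*a*b**2 + 6*b**3 - 5/6*a.
  leading term b**4: subtract (-3/2*b)·f_1 from -6*b**4 - 61/6*a*b**2 + 6*b**3 - 5/6*a → -61/6*a*b**2 + 5*b**3 - 5/6*a - 5*b
  leading term a*b**2: subtract (-61/6)·f_2 from -61/6*a*b**2 + 5*b**3 - 5/6*a - 5*b → 66*b**3 - 61/6*a*b + 28/3*a - 5*b - 61
  leading term b**3: subtract (33/2)·f_1 from 66*b**3 - 61/6*a*b + 28/3*a - 5*b - 61 → -61/6*a*b + 11*b**2 + 28/3*a - 5*b - 6
  leading term a*b: subtract (61)·g_3 from -61/6*a*b + 11*b**2 + 28/3*a - 5*b - 6 → 72*b**2 + 111*a - 66*b - 6
  leading term b**2: no divisor's leading term divides it; move 72*b**2 to the remainder.
  leading term a: no divisor's leading term divides it; move 111*a to the remainder.
  leading term b: no divisor's leading term divides it; move -66*b to the remainder.
  leading term 1: no divisor's leading term divides it; move -6 to the remainder.
  remainder 72*b**2 + 111*a - 66*b - 6 ≠ 0; add g_4 = 72*b**2 + 111*a - 66*b - 6 to the basis.

S(f_2,g_3): lcm = a*b**2. S = -11*a*b + 6*b**2 + a - 6.
  leading term a*b: subtract (66)·g_3 from -11*a*b + 6*b**2 + a - 6 → 72*b**2 + 111*a - 66*b - 6
  leading term b**2: subtract (1)·g_4 from 72*b**2 + 111*a - 66*b - 6 → 0
  remainder 0.

S(f_1,g_4): lcm = b**3. S = -37/24*a*b + 3/4*b**2 + 1/12*b - 5/6.
  leading term a*b: subtract (37/4)·g_3 from -37/24*a*b + 3/4*b**2 + 1/12*b - 5/6 → 10*b**2 + 185/12*a - 55/6*b - 5/6
  leading term b**2: subtract (5/36)·g_4 from 10*b**2 + 185/12*a - 55/6*b - 5/6 → 0
  remainder 0.

S(f_2,g_4): lcm = a*b**2. S = 6*b**3 - 37/24*a**2 - 1/12*a*b + 13/12*a - 6.
  leading term b**3: subtract (3/2)·f_1 from 6*b**3 - 37/24*a**2 - 1/12*a*b + 13/12*a - 6 → -37/24*a**2 - 1/12*a*b + b**2 + 13/12*a - 1
  leading term a**2: no divisor's leading term divides it; move -37/24*a**2 to the remainder.
  leading term a*b: subtract (1/2)·g_3 from -1/12*a*b + b**2 + 13/12*a - 1 → 3/2*b**2 + 23/12*a - 1/2*b - 1
  leading term b**2: subtract (1/48)·g_4 from 3/2*b**2 + 23/12*a - 1/2*b - 1 → -19/48*a + 7/8*b - 7/8
  leading term a: no divisor's leading term divides it; move -19/48*a to the remainder.
  leading term b: no divisor's leading term divides it; move 7/8*b to the remainder.
  leading term 1: no divisor's leading term divides it; move -7/8 to the remainder.
  remainder -37/24*a**2 - 19/48*a + 7/8*b - 7/8 ≠ 0; add g_5 = -37/24*a**2 - 19/48*a + 7/8*b - 7/8 to the basis.

S(g_3,g_4): lcm = a*b**2. S = 6*b**3 - 37/24*a**2 + 131/12*a*b - 6*b**2 + 1/12*a.
  leading term b**3: subtract (3/2)·f_1 from 6*b**3 - 37/24*a**2 + 131/12*a*b - 6*b**2 + 1/12*a → -37/24*a**2 + 131/12*a*b - 5*b**2 + 1/12*a + 5
  leading term a**2: subtract (1)·g_5 from -37/24*a**2 + 131/12*a*b - 5*b**2 + 1/12*a + 5 → 131/12*a*b - 5*b**2 + 23/48*a - 7/8*b + 47/8
  leading term a*b: subtract (-131/2)·g_3 from 131/12*a*b - 5*b**2 + 23/48*a - 7/8*b + 47/8 → -141/2*b**2 - 1739/16*a + 517/8*b + 47/8
  leading term b**2: subtract (-47/48)·g_4 from -141/2*b**2 - 1739/16*a + 517/8*b + 47/8 → 0
  remainder 0.

S(f_1,g_5): leading monomials are coprime, so the S-polynomial reduces to 0 (Buchberger's first criterion).
S(f_2,g_5): lcm = a**2*b**2. S = 6*a*b**3 - a**2*b - 19/74*a*b**2 + 21/37*b**3 + a**2 - 21/37*b**2 - 6*a.
  leading term a*b**3: subtract (3/2*a)·f_1 from 6*a*b**3 - a**2*b - 19/74*a*b**2 + 21/37*b**3 + a**2 - 21/37*b**2 - 6*a → -a**2*b + 55/74*a*b**2 + 21/37*b**3 + a**2 - 21/37*b**2 - a
  leading term a**2*b: subtract (6*a)·g_3 from -a**2*b + 55/74*a*b**2 + 21/37*b**3 + a**2 - 21/37*b**2 - a → 499/74*a*b**2 + 21/37*b**3 + 11*a**2 - 6*a*b - 21/37*b**2 - a
  leading term a*b**2: subtract (499/74)·f_2 from 499/74*a*b**2 + 21/37*b**3 + 11*a**2 - 6*a*b - 21/37*b**2 - a → -1476/37*b**3 + 11*a**2 + 55/74*a*b - 21/37*b**2 - 573/74*a + 1497/37
  leading term b**3: subtract (-369/37)·f_1 from -1476/37*b**3 + 11*a**2 + 55/74*a*b - 21/37*b**2 - 573/74*a + 1497/37 → 11*a**2 + 55/74*a*b - 267/37*b**2 - 573/74*a + 267/37
  leading term a**2: subtract (-264/37)·g_5 from 11*a**2 + 55/74*a*b - 267/37*b**2 - 573/74*a + 267/37 → 55/74*a*b - 267/37*b**2 - 391/37*a + 231/37*b + 36/37
  leading term a*b: subtract (-165/37)·g_3 from 55/74*a*b - 267/37*b**2 - 391/37*a + 231/37*b + 36/37 → -432/37*b**2 - 18*a + 396/37*b + 36/37
  leading term b**2: subtract (-6/37)·g_4 from -432/37*b**2 - 18*a + 396/37*b + 36/37 → 0
  remainder 0.

S(g_3,g_5): lcm = a**2*b. S = 6*a*b**2 + 10*a**2 - 463/74*a*b + 21/37*b**2 - 21/37*b.
  leading term a*b**2: subtract (6)·f_2 from 6*a*b**2 + 10*a**2 - 463/74*a*b + 21/37*b**2 - 21/37*b → -36*b**3 + 10*a**2 - 19/74*a*b + 21/37*b**2 - 6*a - 21/37*b + 36
  leading term b**3: subtract (-9)·f_1 from -36*b**3 + 10*a**2 - 19/74*a*b + 21/37*b**2 - 6*a - 21/37*b + 36 → 10*a**2 - 19/74*a*b - 201/37*b**2 - 6*a - 21/37*b + 6
  leading term a**2: subtract (-240/37)·g_5 from 10*a**2 - 19/74*a*b - 201/37*b**2 - 6*a - 21/37*b + 6 → -19/74*a*b - 201/37*b**2 - 317/37*a + 189/37*b + 12/37
  leading term a*b: subtract (57/37)·g_3 from -19/74*a*b - 201/37*b**2 - 317/37*a + 189/37*b + 12/37 → -144/37*b**2 - 6*a + 132/37*b + 12/37
  leading term b**2: subtract (-2/37)·g_4 from -144/37*b**2 - 6*a + 132/37*b + 12/37 → 0
  remainder 0.

S(g_4,g_5): leading monomials are coprime, so the S-polynomial reduces to 0 (Buchberger's first criterion).
Every S-polynomial of the final basis reduces to 0, so we have a Gröbner basis.
Inter-reduce: drop elements whose leading term is divisible by another's, tail-reduce, and make monic.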